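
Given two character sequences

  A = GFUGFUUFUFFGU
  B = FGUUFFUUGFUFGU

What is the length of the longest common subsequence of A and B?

10

Match G [1,2], then F [2,5], then F [5,6], then U [6,7], then U [7,8], then F [8,10], then U [9,11], then F [11,12], then G [12,13], then U [13,14] — 10 characters in the same relative order in both, and the DP table's final entry dp[13][14] is also 10, so no common subsequence is longer.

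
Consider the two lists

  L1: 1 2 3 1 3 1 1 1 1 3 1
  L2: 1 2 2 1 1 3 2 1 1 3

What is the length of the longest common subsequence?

7

One common subsequence of length 7: 1 at L1[1]=L2[1], then 2 at L1[2]=L2[3], then 1 at L1[4]=L2[5], then 3 at L1[5]=L2[6], then 1 at L1[8]=L2[8], then 1 at L1[9]=L2[9], then 3 at L1[10]=L2[10]. Since dp[11][10] = 7, nothing longer is possible.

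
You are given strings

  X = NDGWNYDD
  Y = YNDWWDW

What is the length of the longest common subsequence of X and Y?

Let dp[i][j] be the LCS length of the first i characters of X and the first j characters of Y. dp[i][j] = dp[i-1][j-1]+1 when the i-th and j-th characters match, else max(dp[i-1][j], dp[i][j-1]).
    ·  Y  N  D  W  W  D  W
 ·  0  0  0  0  0  0  0  0
 N  0  0  1  1  1  1  1  1
 D  0  0  1  2  2  2  2  2
 G  0  0  1  2  2  2  2  2
 W  0  0  1  2  3  3  3  3
 N  0  0  1  2  3  3  3  3
 Y  0  1  1  2  3  3  3  3
 D  0  1  1  2  3  3  4  4
 D  0  1  1  2  3  3  4  4
dp[8][7] = 4. One LCS (by backtracking along matches): NDWD.

4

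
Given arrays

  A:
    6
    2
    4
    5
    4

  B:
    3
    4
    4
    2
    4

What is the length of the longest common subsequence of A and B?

Let dp[i][j] be the LCS length of the first i values of A and the first j values of B. dp[i][j] = dp[i-1][j-1]+1 when the i-th and j-th values match, else max(dp[i-1][j], dp[i][j-1]).
    ·  3  4  4  2  4
 ·  0  0  0  0  0  0
 6  0  0  0  0  0  0
 2  0  0  0  0  1  1
 4  0  0  1  1  1  2
 5  0  0  1  1  1  2
 4  0  0  1  2  2  2
dp[5][5] = 2. One LCS (by backtracking along matches): 2, 4.

2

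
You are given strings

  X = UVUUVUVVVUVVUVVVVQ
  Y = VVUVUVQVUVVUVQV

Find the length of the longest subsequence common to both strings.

Match V (X #2, Y #2) → U (X #4, Y #3) → V (X #5, Y #4) → U (X #6, Y #5) → V (X #7, Y #6) → V (X #9, Y #8) → U (X #10, Y #9) → V (X #11, Y #10) → V (X #12, Y #11) → U (X #13, Y #12) → V (X #14, Y #13) → V (X #17, Y #15) — 12 characters in the same relative order in both. dp[18][15] = 12 confirms this is the maximum.

12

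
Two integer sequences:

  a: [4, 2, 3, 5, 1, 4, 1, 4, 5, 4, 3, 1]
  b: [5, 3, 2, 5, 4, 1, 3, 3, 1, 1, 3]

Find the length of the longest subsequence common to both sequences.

Taking 2 (a #2, b #3) → 5 (a #4, b #4) → 4 (a #6, b #5) → 1 (a #7, b #6) → 3 (a #11, b #8) → 1 (a #12, b #10) gives a common subsequence of length 6, and the DP table's final entry dp[12][11] is also 6, so no common subsequence is longer.

6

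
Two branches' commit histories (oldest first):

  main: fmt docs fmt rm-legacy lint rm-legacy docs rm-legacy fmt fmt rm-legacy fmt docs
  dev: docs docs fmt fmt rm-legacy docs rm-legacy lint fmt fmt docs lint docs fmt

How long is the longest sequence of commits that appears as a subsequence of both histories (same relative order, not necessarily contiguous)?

Match fmt [1,3] → fmt [3,4] → rm-legacy [6,5] → docs [7,6] → rm-legacy [8,7] → fmt [9,9] → fmt [10,10] → fmt [12,14] — 8 commits in the same relative order in both. dp[13][14] = 8 confirms this is the maximum.

8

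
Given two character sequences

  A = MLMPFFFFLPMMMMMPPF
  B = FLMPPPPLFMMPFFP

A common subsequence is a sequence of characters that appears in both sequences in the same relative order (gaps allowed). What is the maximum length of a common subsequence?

Taking L at A[2]=B[2]; then M at A[3]=B[3]; then P at A[4]=B[7]; then F at A[8]=B[9]; then M at A[14]=B[10]; then M at A[15]=B[11]; then P at A[16]=B[12]; then P at A[17]=B[15] gives a common subsequence of length 8, and the DP table's final entry dp[18][15] is also 8, so no common subsequence is longer.

8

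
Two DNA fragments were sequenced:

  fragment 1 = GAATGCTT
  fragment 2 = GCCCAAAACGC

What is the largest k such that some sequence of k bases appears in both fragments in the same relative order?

Let dp[i][j] be the LCS length of the first i bases of fragment 1 and the first j bases of fragment 2. dp[i][j] = dp[i-1][j-1]+1 when the i-th and j-th bases match, else max(dp[i-1][j], dp[i][j-1]).
    ·  G  C  C  C  A  A  A  A  C  G  C
 ·  0  0  0  0  0  0  0  0  0  0  0  0
 G  0  1  1  1  1  1  1  1  1  1  1  1
 A  0  1  1  1  1  2  2  2  2  2  2  2
 A  0  1  1  1  1  2  3  3  3  3  3  3
 T  0  1  1  1  1  2  3  3  3  3  3  3
 G  0  1  1  1  1  2  3  3  3  3  4  4
 C  0  1  2  2  2  2  3  3  3  4  4  5
 T  0  1  2  2  2  2  3  3  3  4  4  5
 T  0  1  2  2  2  2  3  3  3  4  4  5
dp[8][11] = 5. One LCS (by backtracking along matches): GAAGC.

5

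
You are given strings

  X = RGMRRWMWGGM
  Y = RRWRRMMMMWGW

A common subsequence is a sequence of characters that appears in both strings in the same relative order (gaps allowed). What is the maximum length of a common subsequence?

6

Taking R [1,2] → R [4,4] → R [5,5] → M [7,9] → W [8,10] → G [9,11] gives a common subsequence of length 6. Since dp[11][12] = 6, nothing longer is possible.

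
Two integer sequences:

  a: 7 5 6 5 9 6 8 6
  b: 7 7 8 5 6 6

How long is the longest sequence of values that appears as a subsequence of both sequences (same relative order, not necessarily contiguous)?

Let dp[i][j] be the LCS length of the first i values of a and the first j values of b. dp[i][j] = dp[i-1][j-1]+1 when the i-th and j-th values match, else max(dp[i-1][j], dp[i][j-1]).
    ·  7  7  8  5  6  6
 ·  0  0  0  0  0  0  0
 7  0  1  1  1  1  1  1
 5  0  1  1  1  2  2  2
 6  0  1  1  1  2  3  3
 5  0  1  1  1  2  3  3
 9  0  1  1  1  2  3  3
 6  0  1  1  1  2  3  4
 8  0  1  1  2  2  3  4
 6  0  1  1  2  2  3  4
dp[8][6] = 4. One LCS (by backtracking along matches): 7, 5, 6, 6.

4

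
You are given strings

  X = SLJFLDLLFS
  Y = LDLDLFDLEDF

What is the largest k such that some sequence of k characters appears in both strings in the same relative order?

6

Pick L [2,1], then L [5,3], then D [6,4], then L [7,5], then L [8,8], then F [9,11]; all 6 characters appear in both, in order. dp[10][11] = 6 confirms this is the maximum.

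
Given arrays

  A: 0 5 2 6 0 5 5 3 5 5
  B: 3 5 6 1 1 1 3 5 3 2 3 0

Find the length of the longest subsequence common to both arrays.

4

Let dp[i][j] be the LCS length of the first i values of A and the first j values of B. dp[i][j] = dp[i-1][j-1]+1 when the i-th and j-th values match, else max(dp[i-1][j], dp[i][j-1]).
    ·  3  5  6  1  1  1  3  5  3  2  3  0
 ·  0  0  0  0  0  0  0  0  0  0  0  0  0
 0  0  0  0  0  0  0  0  0  0  0  0  0  1
 5  0  0  1  1  1  1  1  1  1  1  1  1  1
 2  0  0  1  1  1  1  1  1  1  1  2  2  2
 6  0  0  1  2  2  2  2  2  2  2  2  2  2
 0  0  0  1  2  2  2  2  2  2  2  2  2  3
 5  0  0  1  2  2  2  2  2  3  3  3  3  3
 5  0  0  1  2  2  2  2  2  3  3  3  3  3
 3  0  1  1  2  2  2  2  3  3  4  4  4  4
 5  0  1  2  2  2  2  2  3  4  4  4  4  4
 5  0  1  2  2  2  2  2  3  4  4  4  4  4
dp[10][12] = 4. One LCS (by backtracking along matches): 5, 6, 5, 3.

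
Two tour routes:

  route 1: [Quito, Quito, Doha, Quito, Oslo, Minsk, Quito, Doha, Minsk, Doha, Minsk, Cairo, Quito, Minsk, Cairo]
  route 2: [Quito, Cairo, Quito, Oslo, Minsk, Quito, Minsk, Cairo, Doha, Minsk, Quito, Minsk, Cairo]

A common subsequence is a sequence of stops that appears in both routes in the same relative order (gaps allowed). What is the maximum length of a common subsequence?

11

One common subsequence of length 11: Quito at route 1[1]=route 2[1], then Quito at route 1[4]=route 2[3], then Oslo at route 1[5]=route 2[4], then Minsk at route 1[6]=route 2[5], then Quito at route 1[7]=route 2[6], then Minsk at route 1[9]=route 2[7], then Doha at route 1[10]=route 2[9], then Minsk at route 1[11]=route 2[10], then Quito at route 1[13]=route 2[11], then Minsk at route 1[14]=route 2[12], then Cairo at route 1[15]=route 2[13]. The LCS DP gives dp[15][13] = 11, so this is optimal.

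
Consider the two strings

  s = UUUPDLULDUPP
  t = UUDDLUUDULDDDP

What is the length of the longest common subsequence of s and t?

8

Taking U at s[1]=t[2]; then U at s[2]=t[6]; then U at s[3]=t[7]; then D at s[5]=t[8]; then U at s[7]=t[9]; then L at s[8]=t[10]; then D at s[9]=t[13]; then P at s[12]=t[14] gives a common subsequence of length 8, and the DP table's final entry dp[12][14] is also 8, so no common subsequence is longer.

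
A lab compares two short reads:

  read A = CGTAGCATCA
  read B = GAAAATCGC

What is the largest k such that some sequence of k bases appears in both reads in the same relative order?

5

Let dp[i][j] be the LCS length of the first i bases of read A and the first j bases of read B. dp[i][j] = dp[i-1][j-1]+1 when the i-th and j-th bases match, else max(dp[i-1][j], dp[i][j-1]).
    ·  G  A  A  A  A  T  C  G  C
 ·  0  0  0  0  0  0  0  0  0  0
 C  0  0  0  0  0  0  0  1  1  1
 G  0  1  1  1  1  1  1  1  2  2
 T  0  1  1  1  1  1  2  2  2  2
 A  0  1  2  2  2  2  2  2  2  2
 G  0  1  2  2  2  2  2  2  3  3
 C  0  1  2  2  2  2  2  3  3  4
 A  0  1  2  3  3  3  3  3  3  4
 T  0  1  2  3  3  3  4  4  4  4
 C  0  1  2  3  3  3  4  5  5  5
 A  0  1  2  3  4  4  4  5  5  5
dp[10][9] = 5. One LCS (by backtracking along matches): GAATC.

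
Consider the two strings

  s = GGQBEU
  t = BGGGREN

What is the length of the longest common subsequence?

One common subsequence of length 3: G (s #1, t #3), then G (s #2, t #4), then E (s #5, t #6). Since dp[6][7] = 3, nothing longer is possible.

3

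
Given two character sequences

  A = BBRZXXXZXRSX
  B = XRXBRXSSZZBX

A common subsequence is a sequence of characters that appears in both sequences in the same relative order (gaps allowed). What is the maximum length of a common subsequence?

5

Match B [2,4], R [3,5], Z [4,9], Z [8,10], X [12,12] — 5 characters in the same relative order in both. The LCS DP gives dp[12][12] = 5, so this is optimal.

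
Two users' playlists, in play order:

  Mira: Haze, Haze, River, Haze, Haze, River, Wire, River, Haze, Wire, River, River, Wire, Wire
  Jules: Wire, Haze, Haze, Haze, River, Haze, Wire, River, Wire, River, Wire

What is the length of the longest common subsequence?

Pick Haze at Mira[1]=Jules[3], Haze at Mira[2]=Jules[4], River at Mira[3]=Jules[5], Haze at Mira[5]=Jules[6], Wire at Mira[7]=Jules[7], River at Mira[8]=Jules[8], Wire at Mira[10]=Jules[9], River at Mira[12]=Jules[10], Wire at Mira[14]=Jules[11]; all 9 songs appear in both, in order, and the DP table's final entry dp[14][11] is also 9, so no common subsequence is longer.

9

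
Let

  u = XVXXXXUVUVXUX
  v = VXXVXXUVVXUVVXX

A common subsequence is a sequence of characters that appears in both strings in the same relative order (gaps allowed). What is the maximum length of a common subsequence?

11

One common subsequence of length 11: V (u #2, v #1) → X (u #3, v #2) → X (u #4, v #3) → X (u #5, v #5) → X (u #6, v #6) → U (u #7, v #7) → V (u #8, v #9) → U (u #9, v #11) → V (u #10, v #13) → X (u #11, v #14) → X (u #13, v #15). dp[13][15] = 11 confirms this is the maximum.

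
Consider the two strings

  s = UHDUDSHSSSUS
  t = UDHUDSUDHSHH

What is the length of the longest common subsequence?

Let dp[i][j] be the LCS length of the first i characters of s and the first j characters of t. dp[i][j] = dp[i-1][j-1]+1 when the i-th and j-th characters match, else max(dp[i-1][j], dp[i][j-1]).
    ·  U  D  H  U  D  S  U  D  H  S  H  H
 ·  0  0  0  0  0  0  0  0  0  0  0  0  0
 U  0  1  1  1  1  1  1  1  1  1  1  1  1
 H  0  1  1  2  2  2  2  2  2  2  2  2  2
 D  0  1  2  2  2  3  3  3  3  3  3  3  3
 U  0  1  2  2  3  3  3  4  4  4  4  4  4
 D  0  1  2  2  3  4  4  4  5  5  5  5  5
 S  0  1  2  2  3  4  5  5  5  5  6  6  6
 H  0  1  2  3  3  4  5  5  5  6  6  7  7
 S  0  1  2  3  3  4  5  5  5  6  7  7  7
 S  0  1  2  3  3  4  5  5  5  6  7  7  7
 S  0  1  2  3  3  4  5  5  5  6  7  7  7
 U  0  1  2  3  4  4  5  6  6  6  7  7  7
 S  0  1  2  3  4  4  5  6  6  6  7  7  7
dp[12][12] = 7. One LCS (by backtracking along matches): UHDUDSH.

7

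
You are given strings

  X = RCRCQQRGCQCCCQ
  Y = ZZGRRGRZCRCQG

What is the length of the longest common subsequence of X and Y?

Match R [1,7]; then C [2,9]; then R [3,10]; then C [4,11]; then Q [6,12]; then G [8,13] — 6 characters in the same relative order in both. Since dp[14][13] = 6, nothing longer is possible.

6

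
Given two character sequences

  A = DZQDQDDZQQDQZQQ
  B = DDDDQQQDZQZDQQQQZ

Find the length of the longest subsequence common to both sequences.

Pick D [1,1] → D [4,2] → D [6,3] → D [7,4] → Q [9,6] → Q [10,7] → D [11,8] → Q [12,10] → Z [13,11] → Q [14,15] → Q [15,16]; all 11 characters appear in both, in order, and the DP table's final entry dp[15][17] is also 11, so no common subsequence is longer.

11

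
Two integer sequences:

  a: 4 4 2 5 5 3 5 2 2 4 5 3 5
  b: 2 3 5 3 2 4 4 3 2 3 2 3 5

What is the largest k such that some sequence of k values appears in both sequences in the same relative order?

7

Taking 4 at a[1]=b[6]; then 4 at a[2]=b[7]; then 2 at a[3]=b[9]; then 3 at a[6]=b[10]; then 2 at a[9]=b[11]; then 3 at a[12]=b[12]; then 5 at a[13]=b[13] gives a common subsequence of length 7, and the DP table's final entry dp[13][13] is also 7, so no common subsequence is longer.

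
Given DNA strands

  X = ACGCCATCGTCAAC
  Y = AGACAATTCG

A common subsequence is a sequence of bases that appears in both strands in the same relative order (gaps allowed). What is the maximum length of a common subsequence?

Taking A at X[1]=Y[1]; then G at X[3]=Y[2]; then C at X[4]=Y[4]; then A at X[6]=Y[6]; then T at X[7]=Y[8]; then C at X[8]=Y[9]; then G at X[9]=Y[10] gives a common subsequence of length 7, and the DP table's final entry dp[14][10] is also 7, so no common subsequence is longer.

7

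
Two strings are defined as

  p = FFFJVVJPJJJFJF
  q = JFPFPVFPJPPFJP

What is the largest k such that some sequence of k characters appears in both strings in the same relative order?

7

One common subsequence of length 7: F [1,2] → F [2,4] → F [3,7] → J [4,9] → P [8,11] → F [12,12] → J [13,13]. The LCS DP gives dp[14][14] = 7, so this is optimal.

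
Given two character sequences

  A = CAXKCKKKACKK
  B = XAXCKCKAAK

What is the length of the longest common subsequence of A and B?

7

One common subsequence of length 7: A at A[2]=B[2] → X at A[3]=B[3] → K at A[4]=B[5] → C at A[5]=B[6] → K at A[6]=B[7] → A at A[9]=B[9] → K at A[12]=B[10]. The LCS DP gives dp[12][10] = 7, so this is optimal.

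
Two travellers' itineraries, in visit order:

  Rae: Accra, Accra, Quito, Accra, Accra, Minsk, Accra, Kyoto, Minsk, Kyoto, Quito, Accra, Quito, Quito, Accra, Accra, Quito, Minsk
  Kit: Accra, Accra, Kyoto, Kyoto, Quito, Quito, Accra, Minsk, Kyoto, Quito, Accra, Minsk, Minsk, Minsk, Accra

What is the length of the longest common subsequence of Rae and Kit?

9

Pick Accra [1,1], then Accra [2,2], then Quito [3,6], then Accra [7,7], then Minsk [9,8], then Kyoto [10,9], then Quito [11,10], then Accra [12,11], then Accra [16,15]; all 9 stops appear in both, in order. dp[18][15] = 9 confirms this is the maximum.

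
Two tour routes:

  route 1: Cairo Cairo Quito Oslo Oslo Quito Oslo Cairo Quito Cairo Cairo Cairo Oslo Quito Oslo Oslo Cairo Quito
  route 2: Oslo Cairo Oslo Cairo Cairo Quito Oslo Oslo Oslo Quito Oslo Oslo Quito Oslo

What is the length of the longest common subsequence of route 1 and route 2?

Match Cairo (route 1 #1, route 2 #4), Cairo (route 1 #2, route 2 #5), Quito (route 1 #3, route 2 #6), Oslo (route 1 #4, route 2 #8), Oslo (route 1 #5, route 2 #9), Quito (route 1 #6, route 2 #10), Oslo (route 1 #7, route 2 #11), Oslo (route 1 #13, route 2 #12), Quito (route 1 #14, route 2 #13), Oslo (route 1 #16, route 2 #14) — 10 stops in the same relative order in both. The LCS DP gives dp[18][14] = 10, so this is optimal.

10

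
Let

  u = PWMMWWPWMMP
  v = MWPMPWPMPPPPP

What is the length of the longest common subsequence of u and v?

Let dp[i][j] be the LCS length of the first i characters of u and the first j characters of v. dp[i][j] = dp[i-1][j-1]+1 when the i-th and j-th characters match, else max(dp[i-1][j], dp[i][j-1]).
    ·  M  W  P  M  P  W  P  M  P  P  P  P  P
 ·  0  0  0  0  0  0  0  0  0  0  0  0  0  0
 P  0  0  0  1  1  1  1  1  1  1  1  1  1  1
 W  0  0  1  1  1  1  2  2  2  2  2  2  2  2
 M  0  1  1  1  2  2  2  2  3  3  3  3  3  3
 M  0  1  1  1  2  2  2  2  3  3  3  3  3  3
 W  0  1  2  2  2  2  3  3  3  3  3  3  3  3
 W  0  1  2  2  2  2  3  3  3  3  3  3  3  3
 P  0  1  2  3  3  3  3  4  4  4  4  4  4  4
 W  0  1  2  3  3  3  4  4  4  4  4  4  4  4
 M  0  1  2  3  4  4  4  4  5  5  5  5  5  5
 M  0  1  2  3  4  4  4  4  5  5  5  5  5  5
 P  0  1  2  3  4  5  5  5  5  6  6  6  6  6
dp[11][13] = 6. One LCS (by backtracking along matches): PMWPMP.

6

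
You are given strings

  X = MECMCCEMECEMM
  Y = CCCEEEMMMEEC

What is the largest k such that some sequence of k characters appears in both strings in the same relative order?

Match C (X #3, Y #1), C (X #5, Y #2), C (X #6, Y #3), E (X #7, Y #4), E (X #9, Y #5), E (X #11, Y #6), M (X #12, Y #8), M (X #13, Y #9) — 8 characters in the same relative order in both. The LCS DP gives dp[13][12] = 8, so this is optimal.

8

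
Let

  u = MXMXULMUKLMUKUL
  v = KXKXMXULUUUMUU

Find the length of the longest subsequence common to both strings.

9

One common subsequence of length 9: X [2,4] → M [3,5] → X [4,6] → U [5,7] → L [6,8] → U [8,11] → M [11,12] → U [12,13] → U [14,14]. dp[15][14] = 9 confirms this is the maximum.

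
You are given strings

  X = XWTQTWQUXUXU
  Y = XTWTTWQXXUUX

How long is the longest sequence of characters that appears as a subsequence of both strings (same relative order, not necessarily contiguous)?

9

Let dp[i][j] be the LCS length of the first i characters of X and the first j characters of Y. dp[i][j] = dp[i-1][j-1]+1 when the i-th and j-th characters match, else max(dp[i-1][j], dp[i][j-1]).
    ·  X  T  W  T  T  W  Q  X  X  U  U  X
 ·  0  0  0  0  0  0  0  0  0  0  0  0  0
 X  0  1  1  1  1  1  1  1  1  1  1  1  1
 W  0  1  1  2  2  2  2  2  2  2  2  2  2
 T  0  1  2  2  3  3  3  3  3  3  3  3  3
 Q  0  1  2  2  3  3  3  4  4  4  4  4  4
 T  0  1  2  2  3  4  4  4  4  4  4  4  4
 W  0  1  2  3  3  4  5  5  5  5  5  5  5
 Q  0  1  2  3  3  4  5  6  6  6  6  6  6
 U  0  1  2  3  3  4  5  6  6  6  7  7  7
 X  0  1  2  3  3  4  5  6  7  7  7  7  8
 U  0  1  2  3  3  4  5  6  7  7  8  8  8
 X  0  1  2  3  3  4  5  6  7  8  8  8  9
 U  0  1  2  3  3  4  5  6  7  8  9  9  9
dp[12][12] = 9. One LCS (by backtracking along matches): XWTTWQUUX.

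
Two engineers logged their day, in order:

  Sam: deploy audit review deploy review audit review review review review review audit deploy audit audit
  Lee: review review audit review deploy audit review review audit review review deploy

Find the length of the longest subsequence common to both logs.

Match audit (Sam #2, Lee #3), review (Sam #3, Lee #4), deploy (Sam #4, Lee #5), audit (Sam #6, Lee #6), review (Sam #7, Lee #7), review (Sam #8, Lee #8), review (Sam #10, Lee #10), review (Sam #11, Lee #11), deploy (Sam #13, Lee #12) — 9 tasks in the same relative order in both. The LCS DP gives dp[15][12] = 9, so this is optimal.

9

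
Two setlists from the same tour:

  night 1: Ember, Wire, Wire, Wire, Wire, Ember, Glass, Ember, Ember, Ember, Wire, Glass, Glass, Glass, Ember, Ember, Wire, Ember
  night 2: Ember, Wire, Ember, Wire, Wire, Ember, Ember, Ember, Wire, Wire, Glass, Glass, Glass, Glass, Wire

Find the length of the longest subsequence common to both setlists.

12

Pick Ember at night 1[1]=night 2[1], Wire at night 1[2]=night 2[2], Wire at night 1[4]=night 2[4], Wire at night 1[5]=night 2[5], Ember at night 1[6]=night 2[6], Ember at night 1[8]=night 2[7], Ember at night 1[9]=night 2[8], Wire at night 1[11]=night 2[10], Glass at night 1[12]=night 2[12], Glass at night 1[13]=night 2[13], Glass at night 1[14]=night 2[14], Wire at night 1[17]=night 2[15]; all 12 songs appear in both, in order. Since dp[18][15] = 12, nothing longer is possible.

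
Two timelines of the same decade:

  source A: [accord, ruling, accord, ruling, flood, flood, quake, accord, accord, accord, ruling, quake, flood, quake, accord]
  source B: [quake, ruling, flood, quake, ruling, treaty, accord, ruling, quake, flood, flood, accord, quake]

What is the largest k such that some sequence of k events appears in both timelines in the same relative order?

8

Match ruling (source A #4, source B #2), flood (source A #6, source B #3), quake (source A #7, source B #4), accord (source A #10, source B #7), ruling (source A #11, source B #8), quake (source A #12, source B #9), flood (source A #13, source B #11), quake (source A #14, source B #13) — 8 events in the same relative order in both. Since dp[15][13] = 8, nothing longer is possible.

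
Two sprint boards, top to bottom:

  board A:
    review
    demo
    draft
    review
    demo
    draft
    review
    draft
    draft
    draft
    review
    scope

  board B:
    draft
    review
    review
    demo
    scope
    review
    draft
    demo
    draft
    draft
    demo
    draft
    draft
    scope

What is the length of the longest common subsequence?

One common subsequence of length 9: review at board A[1]=board B[3], then demo at board A[2]=board B[4], then draft at board A[3]=board B[7], then demo at board A[5]=board B[8], then draft at board A[6]=board B[9], then draft at board A[8]=board B[10], then draft at board A[9]=board B[12], then draft at board A[10]=board B[13], then scope at board A[12]=board B[14]. dp[12][14] = 9 confirms this is the maximum.

9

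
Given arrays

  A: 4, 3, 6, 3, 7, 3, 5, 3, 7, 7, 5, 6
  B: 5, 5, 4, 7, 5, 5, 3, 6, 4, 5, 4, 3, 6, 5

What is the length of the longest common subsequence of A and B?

6

Pick 4 at A[1]=B[3], 3 at A[2]=B[7], 6 at A[3]=B[8], 5 at A[7]=B[10], 3 at A[8]=B[12], 5 at A[11]=B[14]; all 6 values appear in both, in order. Since dp[12][14] = 6, nothing longer is possible.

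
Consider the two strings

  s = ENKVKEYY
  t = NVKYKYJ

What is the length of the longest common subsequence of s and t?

5

Let dp[i][j] be the LCS length of the first i characters of s and the first j characters of t. dp[i][j] = dp[i-1][j-1]+1 when the i-th and j-th characters match, else max(dp[i-1][j], dp[i][j-1]).
    ·  N  V  K  Y  K  Y  J
 ·  0  0  0  0  0  0  0  0
 E  0  0  0  0  0  0  0  0
 N  0  1  1  1  1  1  1  1
 K  0  1  1  2  2  2  2  2
 V  0  1  2  2  2  2  2  2
 K  0  1  2  3  3  3  3  3
 E  0  1  2  3  3  3  3  3
 Y  0  1  2  3  4  4  4  4
 Y  0  1  2  3  4  4  5  5
dp[8][7] = 5. One LCS (by backtracking along matches): NVKYY.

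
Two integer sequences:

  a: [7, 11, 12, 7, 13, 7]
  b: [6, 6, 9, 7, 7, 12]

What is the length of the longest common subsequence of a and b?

2

Taking 7 (a #1, b #5) → 12 (a #3, b #6) gives a common subsequence of length 2. The LCS DP gives dp[6][6] = 2, so this is optimal.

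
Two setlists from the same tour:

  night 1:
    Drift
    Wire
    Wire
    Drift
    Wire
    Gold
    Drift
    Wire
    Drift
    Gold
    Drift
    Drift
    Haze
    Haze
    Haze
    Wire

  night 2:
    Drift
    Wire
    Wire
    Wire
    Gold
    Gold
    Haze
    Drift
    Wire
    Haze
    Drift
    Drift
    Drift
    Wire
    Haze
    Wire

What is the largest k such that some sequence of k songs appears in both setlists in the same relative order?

12

Match Drift at night 1[1]=night 2[1], then Wire at night 1[2]=night 2[2], then Wire at night 1[3]=night 2[3], then Wire at night 1[5]=night 2[4], then Gold at night 1[6]=night 2[6], then Drift at night 1[7]=night 2[8], then Wire at night 1[8]=night 2[9], then Drift at night 1[9]=night 2[11], then Drift at night 1[11]=night 2[12], then Drift at night 1[12]=night 2[13], then Haze at night 1[15]=night 2[15], then Wire at night 1[16]=night 2[16] — 12 songs in the same relative order in both. Since dp[16][16] = 12, nothing longer is possible.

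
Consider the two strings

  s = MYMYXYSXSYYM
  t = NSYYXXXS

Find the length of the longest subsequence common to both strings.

5

Let dp[i][j] be the LCS length of the first i characters of s and the first j characters of t. dp[i][j] = dp[i-1][j-1]+1 when the i-th and j-th characters match, else max(dp[i-1][j], dp[i][j-1]).
    ·  N  S  Y  Y  X  X  X  S
 ·  0  0  0  0  0  0  0  0  0
 M  0  0  0  0  0  0  0  0  0
 Y  0  0  0  1  1  1  1  1  1
 M  0  0  0  1  1  1  1  1  1
 Y  0  0  0  1  2  2  2  2  2
 X  0  0  0  1  2  3  3  3  3
 Y  0  0  0  1  2  3  3  3  3
 S  0  0  1  1  2  3  3  3  4
 X  0  0  1  1  2  3  4  4  4
 S  0  0  1  1  2  3  4  4  5
 Y  0  0  1  2  2  3  4  4  5
 Y  0  0  1  2  3  3  4  4  5
 M  0  0  1  2  3  3  4  4  5
dp[12][8] = 5. One LCS (by backtracking along matches): YYXXS.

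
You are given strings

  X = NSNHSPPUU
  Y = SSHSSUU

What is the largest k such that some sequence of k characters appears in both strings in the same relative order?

5

Pick S [2,2] → H [4,3] → S [5,5] → U [8,6] → U [9,7]; all 5 characters appear in both, in order. dp[9][7] = 5 confirms this is the maximum.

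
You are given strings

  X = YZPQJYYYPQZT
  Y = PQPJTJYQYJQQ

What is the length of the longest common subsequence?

6

Taking P [3,1], Q [4,2], J [5,6], Y [6,7], Y [7,9], Q [10,12] gives a common subsequence of length 6. The LCS DP gives dp[12][12] = 6, so this is optimal.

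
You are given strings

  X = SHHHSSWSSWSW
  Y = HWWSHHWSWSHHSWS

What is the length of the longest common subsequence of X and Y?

9

One common subsequence of length 9: S [1,4]; then H [2,5]; then H [3,6]; then S [6,8]; then W [7,9]; then S [8,10]; then S [9,13]; then W [10,14]; then S [11,15], and the DP table's final entry dp[12][15] is also 9, so no common subsequence is longer.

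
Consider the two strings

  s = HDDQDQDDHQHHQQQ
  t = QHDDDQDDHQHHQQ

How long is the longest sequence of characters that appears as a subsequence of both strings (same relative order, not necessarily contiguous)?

13

Taking H (s #1, t #2), then D (s #2, t #3), then D (s #3, t #4), then D (s #5, t #5), then Q (s #6, t #6), then D (s #7, t #7), then D (s #8, t #8), then H (s #9, t #9), then Q (s #10, t #10), then H (s #11, t #11), then H (s #12, t #12), then Q (s #14, t #13), then Q (s #15, t #14) gives a common subsequence of length 13. The LCS DP gives dp[15][14] = 13, so this is optimal.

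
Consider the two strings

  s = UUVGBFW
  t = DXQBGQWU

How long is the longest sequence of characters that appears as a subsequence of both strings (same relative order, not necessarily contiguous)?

Let dp[i][j] be the LCS length of the first i characters of s and the first j characters of t. dp[i][j] = dp[i-1][j-1]+1 when the i-th and j-th characters match, else max(dp[i-1][j], dp[i][j-1]).
    ·  D  X  Q  B  G  Q  W  U
 ·  0  0  0  0  0  0  0  0  0
 U  0  0  0  0  0  0  0  0  1
 U  0  0  0  0  0  0  0  0  1
 V  0  0  0  0  0  0  0  0  1
 G  0  0  0  0  0  1  1  1  1
 B  0  0  0  0  1  1  1  1  1
 F  0  0  0  0  1  1  1  1  1
 W  0  0  0  0  1  1  1  2  2
dp[7][8] = 2. One LCS (by backtracking along matches): GW.

2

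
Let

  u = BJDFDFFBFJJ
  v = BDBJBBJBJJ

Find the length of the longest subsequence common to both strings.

Taking B (u #1, v #6); then J (u #2, v #7); then B (u #8, v #8); then J (u #10, v #9); then J (u #11, v #10) gives a common subsequence of length 5. dp[11][10] = 5 confirms this is the maximum.

5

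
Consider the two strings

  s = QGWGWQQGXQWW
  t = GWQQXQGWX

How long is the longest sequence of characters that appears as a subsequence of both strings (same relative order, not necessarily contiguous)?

Pick G at s[4]=t[1] → W at s[5]=t[2] → Q at s[6]=t[3] → Q at s[7]=t[4] → X at s[9]=t[5] → Q at s[10]=t[6] → W at s[11]=t[8]; all 7 characters appear in both, in order, and the DP table's final entry dp[12][9] is also 7, so no common subsequence is longer.

7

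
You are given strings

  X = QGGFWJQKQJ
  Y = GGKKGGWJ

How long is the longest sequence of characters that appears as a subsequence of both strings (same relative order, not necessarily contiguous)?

4

Let dp[i][j] be the LCS length of the first i characters of X and the first j characters of Y. dp[i][j] = dp[i-1][j-1]+1 when the i-th and j-th characters match, else max(dp[i-1][j], dp[i][j-1]).
    ·  G  G  K  K  G  G  W  J
 ·  0  0  0  0  0  0  0  0  0
 Q  0  0  0  0  0  0  0  0  0
 G  0  1  1  1  1  1  1  1  1
 G  0  1  2  2  2  2  2  2  2
 F  0  1  2  2  2  2  2  2  2
 W  0  1  2  2  2  2  2  3  3
 J  0  1  2  2  2  2  2  3  4
 Q  0  1  2  2  2  2  2  3  4
 K  0  1  2  3  3  3  3  3  4
 Q  0  1  2  3  3  3  3  3  4
 J  0  1  2  3  3  3  3  3  4
dp[10][8] = 4. One LCS (by backtracking along matches): GGWJ.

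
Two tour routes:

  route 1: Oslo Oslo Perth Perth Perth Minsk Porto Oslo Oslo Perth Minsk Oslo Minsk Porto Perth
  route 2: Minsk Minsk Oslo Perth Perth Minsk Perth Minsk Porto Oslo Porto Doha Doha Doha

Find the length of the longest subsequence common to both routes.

One common subsequence of length 8: Oslo at route 1[2]=route 2[3], then Perth at route 1[3]=route 2[4], then Perth at route 1[4]=route 2[5], then Perth at route 1[5]=route 2[7], then Minsk at route 1[6]=route 2[8], then Porto at route 1[7]=route 2[9], then Oslo at route 1[12]=route 2[10], then Porto at route 1[14]=route 2[11]. Since dp[15][14] = 8, nothing longer is possible.

8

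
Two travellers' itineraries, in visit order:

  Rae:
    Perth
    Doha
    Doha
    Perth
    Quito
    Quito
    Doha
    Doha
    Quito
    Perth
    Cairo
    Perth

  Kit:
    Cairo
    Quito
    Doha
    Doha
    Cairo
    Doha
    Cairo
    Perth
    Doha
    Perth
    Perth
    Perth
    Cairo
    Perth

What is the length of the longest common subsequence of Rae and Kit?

Taking Doha [2,4], Doha [3,6], Perth [4,8], Doha [7,9], Perth [10,12], Cairo [11,13], Perth [12,14] gives a common subsequence of length 7. dp[12][14] = 7 confirms this is the maximum.

7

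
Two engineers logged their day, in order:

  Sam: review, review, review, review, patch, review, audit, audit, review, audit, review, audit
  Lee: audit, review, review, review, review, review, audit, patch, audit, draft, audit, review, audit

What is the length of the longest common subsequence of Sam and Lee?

10

One common subsequence of length 10: review [1,2], then review [2,3], then review [3,4], then review [4,5], then review [6,6], then audit [7,7], then audit [8,9], then audit [10,11], then review [11,12], then audit [12,13], and the DP table's final entry dp[12][13] is also 10, so no common subsequence is longer.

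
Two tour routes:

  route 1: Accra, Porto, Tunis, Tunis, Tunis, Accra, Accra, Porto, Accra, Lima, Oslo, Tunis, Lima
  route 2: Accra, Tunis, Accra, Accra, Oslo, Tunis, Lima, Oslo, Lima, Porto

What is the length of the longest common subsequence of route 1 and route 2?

7

Taking Accra [1,1] → Tunis [5,2] → Accra [6,3] → Accra [7,4] → Lima [10,7] → Oslo [11,8] → Lima [13,9] gives a common subsequence of length 7, and the DP table's final entry dp[13][10] is also 7, so no common subsequence is longer.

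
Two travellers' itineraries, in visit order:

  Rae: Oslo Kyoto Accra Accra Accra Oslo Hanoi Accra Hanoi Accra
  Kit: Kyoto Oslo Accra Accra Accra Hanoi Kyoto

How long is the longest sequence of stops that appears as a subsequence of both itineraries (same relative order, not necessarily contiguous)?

5

Taking Oslo (Rae #1, Kit #2), Accra (Rae #3, Kit #3), Accra (Rae #4, Kit #4), Accra (Rae #5, Kit #5), Hanoi (Rae #7, Kit #6) gives a common subsequence of length 5. dp[10][7] = 5 confirms this is the maximum.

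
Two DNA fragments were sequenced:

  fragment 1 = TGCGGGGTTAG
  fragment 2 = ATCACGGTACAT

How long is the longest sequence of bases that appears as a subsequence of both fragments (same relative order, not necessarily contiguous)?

Taking T (fragment 1 #1, fragment 2 #2), C (fragment 1 #3, fragment 2 #5), G (fragment 1 #6, fragment 2 #6), G (fragment 1 #7, fragment 2 #7), T (fragment 1 #8, fragment 2 #8), T (fragment 1 #9, fragment 2 #12) gives a common subsequence of length 6, and the DP table's final entry dp[11][12] is also 6, so no common subsequence is longer.

6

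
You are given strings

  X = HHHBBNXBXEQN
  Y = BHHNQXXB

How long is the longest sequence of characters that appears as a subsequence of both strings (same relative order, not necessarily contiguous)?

Let dp[i][j] be the LCS length of the first i characters of X and the first j characters of Y. dp[i][j] = dp[i-1][j-1]+1 when the i-th and j-th characters match, else max(dp[i-1][j], dp[i][j-1]).
    ·  B  H  H  N  Q  X  X  B
 ·  0  0  0  0  0  0  0  0  0
 H  0  0  1  1  1  1  1  1  1
 H  0  0  1  2  2  2  2  2  2
 H  0  0  1  2  2  2  2  2  2
 B  0  1  1  2  2  2  2  2  3
 B  0  1  1  2  2  2  2  2  3
 N  0  1  1  2  3  3  3  3  3
 X  0  1  1  2  3  3  4  4  4
 B  0  1  1  2  3  3  4  4  5
 X  0  1  1  2  3  3  4  5  5
 E  0  1  1  2  3  3  4  5  5
 Q  0  1  1  2  3  4  4  5  5
 N  0  1  1  2  3  4  4  5  5
dp[12][8] = 5. One LCS (by backtracking along matches): HHNXB.

5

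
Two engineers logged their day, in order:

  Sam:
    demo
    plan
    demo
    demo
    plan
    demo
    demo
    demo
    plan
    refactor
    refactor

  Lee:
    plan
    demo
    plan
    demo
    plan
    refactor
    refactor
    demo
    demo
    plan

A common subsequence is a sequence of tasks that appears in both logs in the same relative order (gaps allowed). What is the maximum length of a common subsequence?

7

Taking demo [1,2], then plan [2,3], then demo [4,4], then plan [5,5], then demo [7,8], then demo [8,9], then plan [9,10] gives a common subsequence of length 7. Since dp[11][10] = 7, nothing longer is possible.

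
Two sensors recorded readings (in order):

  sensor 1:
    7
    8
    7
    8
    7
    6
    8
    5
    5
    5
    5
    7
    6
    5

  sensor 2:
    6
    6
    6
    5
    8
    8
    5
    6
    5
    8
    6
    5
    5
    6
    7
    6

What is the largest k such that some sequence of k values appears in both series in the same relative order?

One common subsequence of length 8: 8 (sensor 1 #2, sensor 2 #5); then 8 (sensor 1 #4, sensor 2 #6); then 6 (sensor 1 #6, sensor 2 #8); then 8 (sensor 1 #7, sensor 2 #10); then 5 (sensor 1 #8, sensor 2 #12); then 5 (sensor 1 #9, sensor 2 #13); then 7 (sensor 1 #12, sensor 2 #15); then 6 (sensor 1 #13, sensor 2 #16), and the DP table's final entry dp[14][16] is also 8, so no common subsequence is longer.

8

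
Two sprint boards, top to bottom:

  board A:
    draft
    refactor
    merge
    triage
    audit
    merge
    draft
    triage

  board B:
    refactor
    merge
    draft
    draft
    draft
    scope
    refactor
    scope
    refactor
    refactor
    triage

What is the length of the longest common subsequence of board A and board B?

One common subsequence of length 4: refactor [2,1]; then merge [3,2]; then draft [7,5]; then triage [8,11]. dp[8][11] = 4 confirms this is the maximum.

4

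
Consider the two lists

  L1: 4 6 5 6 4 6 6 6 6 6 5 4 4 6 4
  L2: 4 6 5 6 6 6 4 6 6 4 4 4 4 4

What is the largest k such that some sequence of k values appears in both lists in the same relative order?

11

Taking 4 [1,1], 6 [2,2], 5 [3,3], 6 [4,4], 6 [6,5], 6 [7,6], 6 [8,8], 6 [9,9], 4 [12,12], 4 [13,13], 4 [15,14] gives a common subsequence of length 11. dp[15][14] = 11 confirms this is the maximum.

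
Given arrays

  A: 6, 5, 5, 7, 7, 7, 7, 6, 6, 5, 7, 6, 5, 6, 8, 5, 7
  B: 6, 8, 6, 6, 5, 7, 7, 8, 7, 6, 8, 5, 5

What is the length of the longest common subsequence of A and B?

8

Pick 6 [1,4], 5 [3,5], 7 [4,6], 7 [5,7], 7 [7,9], 6 [8,10], 5 [13,12], 5 [16,13]; all 8 values appear in both, in order, and the DP table's final entry dp[17][13] is also 8, so no common subsequence is longer.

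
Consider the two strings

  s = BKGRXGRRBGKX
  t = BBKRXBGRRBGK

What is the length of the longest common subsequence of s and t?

10

Let dp[i][j] be the LCS length of the first i characters of s and the first j characters of t. dp[i][j] = dp[i-1][j-1]+1 when the i-th and j-th characters match, else max(dp[i-1][j], dp[i][j-1]).
    ·  B  B  K  R  X  B  G  R  R  B  G  K
 ·  0  0  0  0  0  0  0  0  0  0  0  0  0
 B  0  1  1  1  1  1  1  1  1  1  1  1  1
 K  0  1  1  2  2  2  2  2  2  2  2  2  2
 G  0  1  1  2  2  2  2  3  3  3  3  3  3
 R  0  1  1  2  3  3  3  3  4  4  4  4  4
 X  0  1  1  2  3  4  4  4  4  4  4  4  4
 G  0  1  1  2  3  4  4  5  5  5  5  5  5
 R  0  1  1  2  3  4  4  5  6  6  6  6  6
 R  0  1  1  2  3  4  4  5  6  7  7  7  7
 B  0  1  2  2  3  4  5  5  6  7  8  8  8
 G  0  1  2  2  3  4  5  6  6  7  8  9  9
 K  0  1  2  3  3  4  5  6  6  7  8  9 10
 X  0  1  2  3  3  4  5  6  6  7  8  9 10
dp[12][12] = 10. One LCS (by backtracking along matches): BKRXGRRBGK.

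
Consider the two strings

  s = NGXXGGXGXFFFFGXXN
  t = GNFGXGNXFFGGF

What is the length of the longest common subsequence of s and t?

8

Taking N [1,2] → G [2,4] → X [4,5] → G [5,6] → X [9,8] → F [10,9] → F [11,10] → F [13,13] gives a common subsequence of length 8. dp[17][13] = 8 confirms this is the maximum.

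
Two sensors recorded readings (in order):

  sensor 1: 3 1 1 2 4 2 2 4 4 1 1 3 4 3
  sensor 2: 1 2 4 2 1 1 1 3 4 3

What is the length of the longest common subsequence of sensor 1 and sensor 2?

Let dp[i][j] be the LCS length of the first i values of sensor 1 and the first j values of sensor 2. dp[i][j] = dp[i-1][j-1]+1 when the i-th and j-th values match, else max(dp[i-1][j], dp[i][j-1]).
    ·  1  2  4  2  1  1  1  3  4  3
 ·  0  0  0  0  0  0  0  0  0  0  0
 3  0  0  0  0  0  0  0  0  1  1  1
 1  0  1  1  1  1  1  1  1  1  1  1
 1  0  1  1  1  1  2  2  2  2  2  2
 2  0  1  2  2  2  2  2  2  2  2  2
 4  0  1  2  3  3  3  3  3  3  3  3
 2  0  1  2  3  4  4  4  4  4  4  4
 2  0  1  2  3  4  4  4  4  4  4  4
 4  0  1  2  3  4  4  4  4  4  5  5
 4  0  1  2  3  4  4  4  4  4  5  5
 1  0  1  2  3  4  5  5  5  5  5  5
 1  0  1  2  3  4  5  6  6  6  6  6
 3  0  1  2  3  4  5  6  6  7  7  7
 4  0  1  2  3  4  5  6  6  7  8  8
 3  0  1  2  3  4  5  6  6  7  8  9
dp[14][10] = 9. One LCS (by backtracking along matches): 1, 2, 4, 2, 1, 1, 3, 4, 3.

9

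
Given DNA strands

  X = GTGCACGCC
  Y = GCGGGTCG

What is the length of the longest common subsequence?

4

Pick G (X #1, Y #5) → T (X #2, Y #6) → C (X #6, Y #7) → G (X #7, Y #8); all 4 bases appear in both, in order. dp[9][8] = 4 confirms this is the maximum.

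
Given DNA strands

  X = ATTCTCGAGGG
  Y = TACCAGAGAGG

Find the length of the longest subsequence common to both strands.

Let dp[i][j] be the LCS length of the first i bases of X and the first j bases of Y. dp[i][j] = dp[i-1][j-1]+1 when the i-th and j-th bases match, else max(dp[i-1][j], dp[i][j-1]).
    ·  T  A  C  C  A  G  A  G  A  G  G
 ·  0  0  0  0  0  0  0  0  0  0  0  0
 A  0  0  1  1  1  1  1  1  1  1  1  1
 T  0  1  1  1  1  1  1  1  1  1  1  1
 T  0  1  1  1  1  1  1  1  1  1  1  1
 C  0  1  1  2  2  2  2  2  2  2  2  2
 T  0  1  1  2  2  2  2  2  2  2  2  2
 C  0  1  1  2  3  3  3  3  3  3  3  3
 G  0  1  1  2  3  3  4  4  4  4  4  4
 A  0  1  2  2  3  4  4  5  5  5  5  5
 G  0  1  2  2  3  4  5  5  6  6  6  6
 G  0  1  2  2  3  4  5  5  6  6  7  7
 G  0  1  2  2  3  4  5  5  6  6  7  8
dp[11][11] = 8. One LCS (by backtracking along matches): ACCGAGGG.

8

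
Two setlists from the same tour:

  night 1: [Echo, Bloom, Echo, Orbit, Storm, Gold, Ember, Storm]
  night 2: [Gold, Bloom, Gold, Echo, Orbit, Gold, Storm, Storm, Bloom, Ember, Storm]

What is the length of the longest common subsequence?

Match Bloom at night 1[2]=night 2[2], then Echo at night 1[3]=night 2[4], then Orbit at night 1[4]=night 2[5], then Storm at night 1[5]=night 2[8], then Ember at night 1[7]=night 2[10], then Storm at night 1[8]=night 2[11] — 6 songs in the same relative order in both. Since dp[8][11] = 6, nothing longer is possible.

6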